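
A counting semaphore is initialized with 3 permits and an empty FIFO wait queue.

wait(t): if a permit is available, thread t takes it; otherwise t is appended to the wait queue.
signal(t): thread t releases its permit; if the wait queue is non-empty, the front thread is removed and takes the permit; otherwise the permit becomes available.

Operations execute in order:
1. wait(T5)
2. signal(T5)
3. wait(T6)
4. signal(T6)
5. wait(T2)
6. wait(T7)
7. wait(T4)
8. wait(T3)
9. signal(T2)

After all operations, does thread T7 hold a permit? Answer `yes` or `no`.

Step 1: wait(T5) -> count=2 queue=[] holders={T5}
Step 2: signal(T5) -> count=3 queue=[] holders={none}
Step 3: wait(T6) -> count=2 queue=[] holders={T6}
Step 4: signal(T6) -> count=3 queue=[] holders={none}
Step 5: wait(T2) -> count=2 queue=[] holders={T2}
Step 6: wait(T7) -> count=1 queue=[] holders={T2,T7}
Step 7: wait(T4) -> count=0 queue=[] holders={T2,T4,T7}
Step 8: wait(T3) -> count=0 queue=[T3] holders={T2,T4,T7}
Step 9: signal(T2) -> count=0 queue=[] holders={T3,T4,T7}
Final holders: {T3,T4,T7} -> T7 in holders

Answer: yes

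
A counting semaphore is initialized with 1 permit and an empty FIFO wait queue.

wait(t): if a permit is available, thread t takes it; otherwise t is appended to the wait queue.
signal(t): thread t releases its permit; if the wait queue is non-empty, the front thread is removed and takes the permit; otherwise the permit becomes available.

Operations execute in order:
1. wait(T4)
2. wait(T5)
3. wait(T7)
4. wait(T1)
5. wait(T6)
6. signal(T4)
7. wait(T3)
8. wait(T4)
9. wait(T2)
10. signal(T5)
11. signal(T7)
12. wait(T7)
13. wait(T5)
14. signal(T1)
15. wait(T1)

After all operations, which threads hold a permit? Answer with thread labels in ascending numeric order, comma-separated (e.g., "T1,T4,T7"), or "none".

Step 1: wait(T4) -> count=0 queue=[] holders={T4}
Step 2: wait(T5) -> count=0 queue=[T5] holders={T4}
Step 3: wait(T7) -> count=0 queue=[T5,T7] holders={T4}
Step 4: wait(T1) -> count=0 queue=[T5,T7,T1] holders={T4}
Step 5: wait(T6) -> count=0 queue=[T5,T7,T1,T6] holders={T4}
Step 6: signal(T4) -> count=0 queue=[T7,T1,T6] holders={T5}
Step 7: wait(T3) -> count=0 queue=[T7,T1,T6,T3] holders={T5}
Step 8: wait(T4) -> count=0 queue=[T7,T1,T6,T3,T4] holders={T5}
Step 9: wait(T2) -> count=0 queue=[T7,T1,T6,T3,T4,T2] holders={T5}
Step 10: signal(T5) -> count=0 queue=[T1,T6,T3,T4,T2] holders={T7}
Step 11: signal(T7) -> count=0 queue=[T6,T3,T4,T2] holders={T1}
Step 12: wait(T7) -> count=0 queue=[T6,T3,T4,T2,T7] holders={T1}
Step 13: wait(T5) -> count=0 queue=[T6,T3,T4,T2,T7,T5] holders={T1}
Step 14: signal(T1) -> count=0 queue=[T3,T4,T2,T7,T5] holders={T6}
Step 15: wait(T1) -> count=0 queue=[T3,T4,T2,T7,T5,T1] holders={T6}
Final holders: T6

Answer: T6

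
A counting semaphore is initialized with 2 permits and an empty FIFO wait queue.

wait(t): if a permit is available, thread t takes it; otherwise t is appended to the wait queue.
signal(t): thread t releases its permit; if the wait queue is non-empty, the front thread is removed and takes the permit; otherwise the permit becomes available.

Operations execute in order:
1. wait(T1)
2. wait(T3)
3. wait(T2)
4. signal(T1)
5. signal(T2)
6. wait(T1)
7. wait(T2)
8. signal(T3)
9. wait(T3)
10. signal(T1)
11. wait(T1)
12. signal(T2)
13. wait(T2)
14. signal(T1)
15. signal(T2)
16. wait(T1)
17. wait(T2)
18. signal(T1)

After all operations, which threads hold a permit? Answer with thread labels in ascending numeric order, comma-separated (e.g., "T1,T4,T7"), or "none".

Step 1: wait(T1) -> count=1 queue=[] holders={T1}
Step 2: wait(T3) -> count=0 queue=[] holders={T1,T3}
Step 3: wait(T2) -> count=0 queue=[T2] holders={T1,T3}
Step 4: signal(T1) -> count=0 queue=[] holders={T2,T3}
Step 5: signal(T2) -> count=1 queue=[] holders={T3}
Step 6: wait(T1) -> count=0 queue=[] holders={T1,T3}
Step 7: wait(T2) -> count=0 queue=[T2] holders={T1,T3}
Step 8: signal(T3) -> count=0 queue=[] holders={T1,T2}
Step 9: wait(T3) -> count=0 queue=[T3] holders={T1,T2}
Step 10: signal(T1) -> count=0 queue=[] holders={T2,T3}
Step 11: wait(T1) -> count=0 queue=[T1] holders={T2,T3}
Step 12: signal(T2) -> count=0 queue=[] holders={T1,T3}
Step 13: wait(T2) -> count=0 queue=[T2] holders={T1,T3}
Step 14: signal(T1) -> count=0 queue=[] holders={T2,T3}
Step 15: signal(T2) -> count=1 queue=[] holders={T3}
Step 16: wait(T1) -> count=0 queue=[] holders={T1,T3}
Step 17: wait(T2) -> count=0 queue=[T2] holders={T1,T3}
Step 18: signal(T1) -> count=0 queue=[] holders={T2,T3}
Final holders: T2,T3

Answer: T2,T3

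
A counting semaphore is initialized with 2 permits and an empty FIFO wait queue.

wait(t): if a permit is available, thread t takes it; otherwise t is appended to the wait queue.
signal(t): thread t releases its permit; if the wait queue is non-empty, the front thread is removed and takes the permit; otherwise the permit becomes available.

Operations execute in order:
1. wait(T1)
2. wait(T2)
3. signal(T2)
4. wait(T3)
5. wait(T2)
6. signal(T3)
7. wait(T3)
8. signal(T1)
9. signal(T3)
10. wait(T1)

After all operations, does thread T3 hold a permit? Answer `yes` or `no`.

Step 1: wait(T1) -> count=1 queue=[] holders={T1}
Step 2: wait(T2) -> count=0 queue=[] holders={T1,T2}
Step 3: signal(T2) -> count=1 queue=[] holders={T1}
Step 4: wait(T3) -> count=0 queue=[] holders={T1,T3}
Step 5: wait(T2) -> count=0 queue=[T2] holders={T1,T3}
Step 6: signal(T3) -> count=0 queue=[] holders={T1,T2}
Step 7: wait(T3) -> count=0 queue=[T3] holders={T1,T2}
Step 8: signal(T1) -> count=0 queue=[] holders={T2,T3}
Step 9: signal(T3) -> count=1 queue=[] holders={T2}
Step 10: wait(T1) -> count=0 queue=[] holders={T1,T2}
Final holders: {T1,T2} -> T3 not in holders

Answer: no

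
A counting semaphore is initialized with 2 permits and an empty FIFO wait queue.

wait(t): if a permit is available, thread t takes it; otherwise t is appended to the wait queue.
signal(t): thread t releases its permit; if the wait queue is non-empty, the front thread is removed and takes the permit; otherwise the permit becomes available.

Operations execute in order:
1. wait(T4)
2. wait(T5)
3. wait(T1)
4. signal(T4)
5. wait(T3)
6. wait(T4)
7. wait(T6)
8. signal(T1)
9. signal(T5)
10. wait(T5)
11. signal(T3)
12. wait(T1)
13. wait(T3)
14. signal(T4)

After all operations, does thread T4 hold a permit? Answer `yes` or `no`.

Step 1: wait(T4) -> count=1 queue=[] holders={T4}
Step 2: wait(T5) -> count=0 queue=[] holders={T4,T5}
Step 3: wait(T1) -> count=0 queue=[T1] holders={T4,T5}
Step 4: signal(T4) -> count=0 queue=[] holders={T1,T5}
Step 5: wait(T3) -> count=0 queue=[T3] holders={T1,T5}
Step 6: wait(T4) -> count=0 queue=[T3,T4] holders={T1,T5}
Step 7: wait(T6) -> count=0 queue=[T3,T4,T6] holders={T1,T5}
Step 8: signal(T1) -> count=0 queue=[T4,T6] holders={T3,T5}
Step 9: signal(T5) -> count=0 queue=[T6] holders={T3,T4}
Step 10: wait(T5) -> count=0 queue=[T6,T5] holders={T3,T4}
Step 11: signal(T3) -> count=0 queue=[T5] holders={T4,T6}
Step 12: wait(T1) -> count=0 queue=[T5,T1] holders={T4,T6}
Step 13: wait(T3) -> count=0 queue=[T5,T1,T3] holders={T4,T6}
Step 14: signal(T4) -> count=0 queue=[T1,T3] holders={T5,T6}
Final holders: {T5,T6} -> T4 not in holders

Answer: no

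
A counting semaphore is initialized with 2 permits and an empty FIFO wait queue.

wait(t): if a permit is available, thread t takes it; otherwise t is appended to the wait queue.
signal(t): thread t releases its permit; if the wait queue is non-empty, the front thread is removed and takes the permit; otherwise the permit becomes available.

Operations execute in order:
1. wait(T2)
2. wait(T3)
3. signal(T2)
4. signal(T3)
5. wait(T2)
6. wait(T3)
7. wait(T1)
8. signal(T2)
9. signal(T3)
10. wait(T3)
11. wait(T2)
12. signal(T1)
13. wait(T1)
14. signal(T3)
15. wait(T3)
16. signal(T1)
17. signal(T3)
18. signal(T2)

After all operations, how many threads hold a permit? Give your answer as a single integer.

Answer: 0

Derivation:
Step 1: wait(T2) -> count=1 queue=[] holders={T2}
Step 2: wait(T3) -> count=0 queue=[] holders={T2,T3}
Step 3: signal(T2) -> count=1 queue=[] holders={T3}
Step 4: signal(T3) -> count=2 queue=[] holders={none}
Step 5: wait(T2) -> count=1 queue=[] holders={T2}
Step 6: wait(T3) -> count=0 queue=[] holders={T2,T3}
Step 7: wait(T1) -> count=0 queue=[T1] holders={T2,T3}
Step 8: signal(T2) -> count=0 queue=[] holders={T1,T3}
Step 9: signal(T3) -> count=1 queue=[] holders={T1}
Step 10: wait(T3) -> count=0 queue=[] holders={T1,T3}
Step 11: wait(T2) -> count=0 queue=[T2] holders={T1,T3}
Step 12: signal(T1) -> count=0 queue=[] holders={T2,T3}
Step 13: wait(T1) -> count=0 queue=[T1] holders={T2,T3}
Step 14: signal(T3) -> count=0 queue=[] holders={T1,T2}
Step 15: wait(T3) -> count=0 queue=[T3] holders={T1,T2}
Step 16: signal(T1) -> count=0 queue=[] holders={T2,T3}
Step 17: signal(T3) -> count=1 queue=[] holders={T2}
Step 18: signal(T2) -> count=2 queue=[] holders={none}
Final holders: {none} -> 0 thread(s)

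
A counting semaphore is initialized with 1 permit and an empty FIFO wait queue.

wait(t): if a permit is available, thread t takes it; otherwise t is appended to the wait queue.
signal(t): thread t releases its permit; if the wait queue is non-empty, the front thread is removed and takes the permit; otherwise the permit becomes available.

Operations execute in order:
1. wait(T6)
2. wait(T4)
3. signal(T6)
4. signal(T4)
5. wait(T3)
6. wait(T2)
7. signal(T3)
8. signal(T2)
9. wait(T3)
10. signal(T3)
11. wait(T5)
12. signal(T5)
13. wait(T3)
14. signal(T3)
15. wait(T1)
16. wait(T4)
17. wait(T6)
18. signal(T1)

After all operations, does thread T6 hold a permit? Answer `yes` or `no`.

Step 1: wait(T6) -> count=0 queue=[] holders={T6}
Step 2: wait(T4) -> count=0 queue=[T4] holders={T6}
Step 3: signal(T6) -> count=0 queue=[] holders={T4}
Step 4: signal(T4) -> count=1 queue=[] holders={none}
Step 5: wait(T3) -> count=0 queue=[] holders={T3}
Step 6: wait(T2) -> count=0 queue=[T2] holders={T3}
Step 7: signal(T3) -> count=0 queue=[] holders={T2}
Step 8: signal(T2) -> count=1 queue=[] holders={none}
Step 9: wait(T3) -> count=0 queue=[] holders={T3}
Step 10: signal(T3) -> count=1 queue=[] holders={none}
Step 11: wait(T5) -> count=0 queue=[] holders={T5}
Step 12: signal(T5) -> count=1 queue=[] holders={none}
Step 13: wait(T3) -> count=0 queue=[] holders={T3}
Step 14: signal(T3) -> count=1 queue=[] holders={none}
Step 15: wait(T1) -> count=0 queue=[] holders={T1}
Step 16: wait(T4) -> count=0 queue=[T4] holders={T1}
Step 17: wait(T6) -> count=0 queue=[T4,T6] holders={T1}
Step 18: signal(T1) -> count=0 queue=[T6] holders={T4}
Final holders: {T4} -> T6 not in holders

Answer: no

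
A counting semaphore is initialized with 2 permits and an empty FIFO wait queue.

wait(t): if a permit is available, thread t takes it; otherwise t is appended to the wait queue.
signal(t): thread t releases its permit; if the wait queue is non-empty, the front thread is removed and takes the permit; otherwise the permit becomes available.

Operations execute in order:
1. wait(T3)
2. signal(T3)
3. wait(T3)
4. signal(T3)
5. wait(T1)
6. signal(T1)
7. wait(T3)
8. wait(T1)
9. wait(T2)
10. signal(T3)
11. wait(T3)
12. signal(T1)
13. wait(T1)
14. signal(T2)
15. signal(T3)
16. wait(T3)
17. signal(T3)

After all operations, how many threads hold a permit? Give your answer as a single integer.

Answer: 1

Derivation:
Step 1: wait(T3) -> count=1 queue=[] holders={T3}
Step 2: signal(T3) -> count=2 queue=[] holders={none}
Step 3: wait(T3) -> count=1 queue=[] holders={T3}
Step 4: signal(T3) -> count=2 queue=[] holders={none}
Step 5: wait(T1) -> count=1 queue=[] holders={T1}
Step 6: signal(T1) -> count=2 queue=[] holders={none}
Step 7: wait(T3) -> count=1 queue=[] holders={T3}
Step 8: wait(T1) -> count=0 queue=[] holders={T1,T3}
Step 9: wait(T2) -> count=0 queue=[T2] holders={T1,T3}
Step 10: signal(T3) -> count=0 queue=[] holders={T1,T2}
Step 11: wait(T3) -> count=0 queue=[T3] holders={T1,T2}
Step 12: signal(T1) -> count=0 queue=[] holders={T2,T3}
Step 13: wait(T1) -> count=0 queue=[T1] holders={T2,T3}
Step 14: signal(T2) -> count=0 queue=[] holders={T1,T3}
Step 15: signal(T3) -> count=1 queue=[] holders={T1}
Step 16: wait(T3) -> count=0 queue=[] holders={T1,T3}
Step 17: signal(T3) -> count=1 queue=[] holders={T1}
Final holders: {T1} -> 1 thread(s)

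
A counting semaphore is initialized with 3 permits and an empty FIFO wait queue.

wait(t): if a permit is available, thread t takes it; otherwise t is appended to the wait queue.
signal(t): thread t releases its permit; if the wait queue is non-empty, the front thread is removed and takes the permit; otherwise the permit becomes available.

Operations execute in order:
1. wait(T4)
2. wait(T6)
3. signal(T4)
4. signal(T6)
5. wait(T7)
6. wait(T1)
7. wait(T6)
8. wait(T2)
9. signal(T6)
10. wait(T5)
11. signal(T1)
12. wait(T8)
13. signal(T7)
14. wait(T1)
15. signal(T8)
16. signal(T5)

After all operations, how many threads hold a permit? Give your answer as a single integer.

Step 1: wait(T4) -> count=2 queue=[] holders={T4}
Step 2: wait(T6) -> count=1 queue=[] holders={T4,T6}
Step 3: signal(T4) -> count=2 queue=[] holders={T6}
Step 4: signal(T6) -> count=3 queue=[] holders={none}
Step 5: wait(T7) -> count=2 queue=[] holders={T7}
Step 6: wait(T1) -> count=1 queue=[] holders={T1,T7}
Step 7: wait(T6) -> count=0 queue=[] holders={T1,T6,T7}
Step 8: wait(T2) -> count=0 queue=[T2] holders={T1,T6,T7}
Step 9: signal(T6) -> count=0 queue=[] holders={T1,T2,T7}
Step 10: wait(T5) -> count=0 queue=[T5] holders={T1,T2,T7}
Step 11: signal(T1) -> count=0 queue=[] holders={T2,T5,T7}
Step 12: wait(T8) -> count=0 queue=[T8] holders={T2,T5,T7}
Step 13: signal(T7) -> count=0 queue=[] holders={T2,T5,T8}
Step 14: wait(T1) -> count=0 queue=[T1] holders={T2,T5,T8}
Step 15: signal(T8) -> count=0 queue=[] holders={T1,T2,T5}
Step 16: signal(T5) -> count=1 queue=[] holders={T1,T2}
Final holders: {T1,T2} -> 2 thread(s)

Answer: 2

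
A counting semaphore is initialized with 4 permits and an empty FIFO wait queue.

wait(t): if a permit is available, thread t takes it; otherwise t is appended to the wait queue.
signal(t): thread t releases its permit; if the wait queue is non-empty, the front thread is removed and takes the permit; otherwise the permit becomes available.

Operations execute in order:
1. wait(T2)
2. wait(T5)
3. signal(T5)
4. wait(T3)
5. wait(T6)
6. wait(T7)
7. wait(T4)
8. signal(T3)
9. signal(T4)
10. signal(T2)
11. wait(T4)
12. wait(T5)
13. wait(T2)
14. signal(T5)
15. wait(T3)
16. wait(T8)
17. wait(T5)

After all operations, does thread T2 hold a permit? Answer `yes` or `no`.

Answer: yes

Derivation:
Step 1: wait(T2) -> count=3 queue=[] holders={T2}
Step 2: wait(T5) -> count=2 queue=[] holders={T2,T5}
Step 3: signal(T5) -> count=3 queue=[] holders={T2}
Step 4: wait(T3) -> count=2 queue=[] holders={T2,T3}
Step 5: wait(T6) -> count=1 queue=[] holders={T2,T3,T6}
Step 6: wait(T7) -> count=0 queue=[] holders={T2,T3,T6,T7}
Step 7: wait(T4) -> count=0 queue=[T4] holders={T2,T3,T6,T7}
Step 8: signal(T3) -> count=0 queue=[] holders={T2,T4,T6,T7}
Step 9: signal(T4) -> count=1 queue=[] holders={T2,T6,T7}
Step 10: signal(T2) -> count=2 queue=[] holders={T6,T7}
Step 11: wait(T4) -> count=1 queue=[] holders={T4,T6,T7}
Step 12: wait(T5) -> count=0 queue=[] holders={T4,T5,T6,T7}
Step 13: wait(T2) -> count=0 queue=[T2] holders={T4,T5,T6,T7}
Step 14: signal(T5) -> count=0 queue=[] holders={T2,T4,T6,T7}
Step 15: wait(T3) -> count=0 queue=[T3] holders={T2,T4,T6,T7}
Step 16: wait(T8) -> count=0 queue=[T3,T8] holders={T2,T4,T6,T7}
Step 17: wait(T5) -> count=0 queue=[T3,T8,T5] holders={T2,T4,T6,T7}
Final holders: {T2,T4,T6,T7} -> T2 in holders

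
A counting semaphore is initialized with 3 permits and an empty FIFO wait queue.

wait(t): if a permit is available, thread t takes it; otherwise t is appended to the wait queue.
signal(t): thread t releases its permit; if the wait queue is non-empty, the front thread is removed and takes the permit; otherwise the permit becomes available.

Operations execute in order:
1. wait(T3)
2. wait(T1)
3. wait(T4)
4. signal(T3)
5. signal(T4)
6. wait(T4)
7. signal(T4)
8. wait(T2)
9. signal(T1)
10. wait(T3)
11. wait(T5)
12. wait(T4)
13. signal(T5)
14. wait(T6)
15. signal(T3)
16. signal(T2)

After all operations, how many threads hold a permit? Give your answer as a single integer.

Step 1: wait(T3) -> count=2 queue=[] holders={T3}
Step 2: wait(T1) -> count=1 queue=[] holders={T1,T3}
Step 3: wait(T4) -> count=0 queue=[] holders={T1,T3,T4}
Step 4: signal(T3) -> count=1 queue=[] holders={T1,T4}
Step 5: signal(T4) -> count=2 queue=[] holders={T1}
Step 6: wait(T4) -> count=1 queue=[] holders={T1,T4}
Step 7: signal(T4) -> count=2 queue=[] holders={T1}
Step 8: wait(T2) -> count=1 queue=[] holders={T1,T2}
Step 9: signal(T1) -> count=2 queue=[] holders={T2}
Step 10: wait(T3) -> count=1 queue=[] holders={T2,T3}
Step 11: wait(T5) -> count=0 queue=[] holders={T2,T3,T5}
Step 12: wait(T4) -> count=0 queue=[T4] holders={T2,T3,T5}
Step 13: signal(T5) -> count=0 queue=[] holders={T2,T3,T4}
Step 14: wait(T6) -> count=0 queue=[T6] holders={T2,T3,T4}
Step 15: signal(T3) -> count=0 queue=[] holders={T2,T4,T6}
Step 16: signal(T2) -> count=1 queue=[] holders={T4,T6}
Final holders: {T4,T6} -> 2 thread(s)

Answer: 2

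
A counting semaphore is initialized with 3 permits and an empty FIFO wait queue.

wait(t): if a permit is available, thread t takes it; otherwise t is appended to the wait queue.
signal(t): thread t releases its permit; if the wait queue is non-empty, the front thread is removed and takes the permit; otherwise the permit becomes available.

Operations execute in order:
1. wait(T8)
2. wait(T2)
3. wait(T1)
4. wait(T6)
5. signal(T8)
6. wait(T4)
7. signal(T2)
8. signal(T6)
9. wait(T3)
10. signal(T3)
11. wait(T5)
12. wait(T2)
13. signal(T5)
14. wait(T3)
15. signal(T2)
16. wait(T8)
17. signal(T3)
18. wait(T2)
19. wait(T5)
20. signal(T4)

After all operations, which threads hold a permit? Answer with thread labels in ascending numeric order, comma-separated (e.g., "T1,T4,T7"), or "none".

Answer: T1,T2,T8

Derivation:
Step 1: wait(T8) -> count=2 queue=[] holders={T8}
Step 2: wait(T2) -> count=1 queue=[] holders={T2,T8}
Step 3: wait(T1) -> count=0 queue=[] holders={T1,T2,T8}
Step 4: wait(T6) -> count=0 queue=[T6] holders={T1,T2,T8}
Step 5: signal(T8) -> count=0 queue=[] holders={T1,T2,T6}
Step 6: wait(T4) -> count=0 queue=[T4] holders={T1,T2,T6}
Step 7: signal(T2) -> count=0 queue=[] holders={T1,T4,T6}
Step 8: signal(T6) -> count=1 queue=[] holders={T1,T4}
Step 9: wait(T3) -> count=0 queue=[] holders={T1,T3,T4}
Step 10: signal(T3) -> count=1 queue=[] holders={T1,T4}
Step 11: wait(T5) -> count=0 queue=[] holders={T1,T4,T5}
Step 12: wait(T2) -> count=0 queue=[T2] holders={T1,T4,T5}
Step 13: signal(T5) -> count=0 queue=[] holders={T1,T2,T4}
Step 14: wait(T3) -> count=0 queue=[T3] holders={T1,T2,T4}
Step 15: signal(T2) -> count=0 queue=[] holders={T1,T3,T4}
Step 16: wait(T8) -> count=0 queue=[T8] holders={T1,T3,T4}
Step 17: signal(T3) -> count=0 queue=[] holders={T1,T4,T8}
Step 18: wait(T2) -> count=0 queue=[T2] holders={T1,T4,T8}
Step 19: wait(T5) -> count=0 queue=[T2,T5] holders={T1,T4,T8}
Step 20: signal(T4) -> count=0 queue=[T5] holders={T1,T2,T8}
Final holders: T1,T2,T8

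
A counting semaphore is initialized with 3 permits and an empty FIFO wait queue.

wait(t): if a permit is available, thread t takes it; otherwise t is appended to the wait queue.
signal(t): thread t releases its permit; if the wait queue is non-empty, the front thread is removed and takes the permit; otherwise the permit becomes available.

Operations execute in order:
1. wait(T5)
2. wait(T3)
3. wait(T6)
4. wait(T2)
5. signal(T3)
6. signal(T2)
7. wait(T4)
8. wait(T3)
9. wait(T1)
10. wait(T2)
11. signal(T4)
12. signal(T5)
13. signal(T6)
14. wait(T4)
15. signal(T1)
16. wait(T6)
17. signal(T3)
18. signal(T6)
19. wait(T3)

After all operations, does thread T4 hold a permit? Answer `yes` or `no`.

Step 1: wait(T5) -> count=2 queue=[] holders={T5}
Step 2: wait(T3) -> count=1 queue=[] holders={T3,T5}
Step 3: wait(T6) -> count=0 queue=[] holders={T3,T5,T6}
Step 4: wait(T2) -> count=0 queue=[T2] holders={T3,T5,T6}
Step 5: signal(T3) -> count=0 queue=[] holders={T2,T5,T6}
Step 6: signal(T2) -> count=1 queue=[] holders={T5,T6}
Step 7: wait(T4) -> count=0 queue=[] holders={T4,T5,T6}
Step 8: wait(T3) -> count=0 queue=[T3] holders={T4,T5,T6}
Step 9: wait(T1) -> count=0 queue=[T3,T1] holders={T4,T5,T6}
Step 10: wait(T2) -> count=0 queue=[T3,T1,T2] holders={T4,T5,T6}
Step 11: signal(T4) -> count=0 queue=[T1,T2] holders={T3,T5,T6}
Step 12: signal(T5) -> count=0 queue=[T2] holders={T1,T3,T6}
Step 13: signal(T6) -> count=0 queue=[] holders={T1,T2,T3}
Step 14: wait(T4) -> count=0 queue=[T4] holders={T1,T2,T3}
Step 15: signal(T1) -> count=0 queue=[] holders={T2,T3,T4}
Step 16: wait(T6) -> count=0 queue=[T6] holders={T2,T3,T4}
Step 17: signal(T3) -> count=0 queue=[] holders={T2,T4,T6}
Step 18: signal(T6) -> count=1 queue=[] holders={T2,T4}
Step 19: wait(T3) -> count=0 queue=[] holders={T2,T3,T4}
Final holders: {T2,T3,T4} -> T4 in holders

Answer: yes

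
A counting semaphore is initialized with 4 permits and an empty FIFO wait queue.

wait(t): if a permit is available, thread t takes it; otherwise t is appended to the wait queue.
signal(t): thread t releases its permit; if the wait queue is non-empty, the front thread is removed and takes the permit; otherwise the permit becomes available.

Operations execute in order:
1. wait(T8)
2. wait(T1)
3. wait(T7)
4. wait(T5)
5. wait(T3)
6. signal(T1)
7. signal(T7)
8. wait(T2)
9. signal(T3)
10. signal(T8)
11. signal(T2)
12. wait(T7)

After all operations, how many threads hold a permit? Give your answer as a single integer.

Answer: 2

Derivation:
Step 1: wait(T8) -> count=3 queue=[] holders={T8}
Step 2: wait(T1) -> count=2 queue=[] holders={T1,T8}
Step 3: wait(T7) -> count=1 queue=[] holders={T1,T7,T8}
Step 4: wait(T5) -> count=0 queue=[] holders={T1,T5,T7,T8}
Step 5: wait(T3) -> count=0 queue=[T3] holders={T1,T5,T7,T8}
Step 6: signal(T1) -> count=0 queue=[] holders={T3,T5,T7,T8}
Step 7: signal(T7) -> count=1 queue=[] holders={T3,T5,T8}
Step 8: wait(T2) -> count=0 queue=[] holders={T2,T3,T5,T8}
Step 9: signal(T3) -> count=1 queue=[] holders={T2,T5,T8}
Step 10: signal(T8) -> count=2 queue=[] holders={T2,T5}
Step 11: signal(T2) -> count=3 queue=[] holders={T5}
Step 12: wait(T7) -> count=2 queue=[] holders={T5,T7}
Final holders: {T5,T7} -> 2 thread(s)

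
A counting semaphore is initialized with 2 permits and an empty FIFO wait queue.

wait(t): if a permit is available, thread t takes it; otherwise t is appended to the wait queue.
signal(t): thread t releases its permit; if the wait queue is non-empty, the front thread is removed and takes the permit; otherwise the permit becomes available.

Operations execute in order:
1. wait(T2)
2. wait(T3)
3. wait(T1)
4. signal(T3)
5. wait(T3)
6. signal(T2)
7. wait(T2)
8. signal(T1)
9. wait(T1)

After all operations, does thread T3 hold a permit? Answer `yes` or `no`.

Answer: yes

Derivation:
Step 1: wait(T2) -> count=1 queue=[] holders={T2}
Step 2: wait(T3) -> count=0 queue=[] holders={T2,T3}
Step 3: wait(T1) -> count=0 queue=[T1] holders={T2,T3}
Step 4: signal(T3) -> count=0 queue=[] holders={T1,T2}
Step 5: wait(T3) -> count=0 queue=[T3] holders={T1,T2}
Step 6: signal(T2) -> count=0 queue=[] holders={T1,T3}
Step 7: wait(T2) -> count=0 queue=[T2] holders={T1,T3}
Step 8: signal(T1) -> count=0 queue=[] holders={T2,T3}
Step 9: wait(T1) -> count=0 queue=[T1] holders={T2,T3}
Final holders: {T2,T3} -> T3 in holders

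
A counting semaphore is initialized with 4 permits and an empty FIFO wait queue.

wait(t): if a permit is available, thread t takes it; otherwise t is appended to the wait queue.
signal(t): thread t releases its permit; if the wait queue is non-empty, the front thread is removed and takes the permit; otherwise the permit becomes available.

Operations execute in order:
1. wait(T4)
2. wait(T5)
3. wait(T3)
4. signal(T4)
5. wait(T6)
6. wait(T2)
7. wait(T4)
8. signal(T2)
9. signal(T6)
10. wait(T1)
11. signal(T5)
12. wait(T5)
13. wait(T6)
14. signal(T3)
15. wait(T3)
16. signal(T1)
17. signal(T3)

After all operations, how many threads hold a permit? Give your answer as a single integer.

Answer: 3

Derivation:
Step 1: wait(T4) -> count=3 queue=[] holders={T4}
Step 2: wait(T5) -> count=2 queue=[] holders={T4,T5}
Step 3: wait(T3) -> count=1 queue=[] holders={T3,T4,T5}
Step 4: signal(T4) -> count=2 queue=[] holders={T3,T5}
Step 5: wait(T6) -> count=1 queue=[] holders={T3,T5,T6}
Step 6: wait(T2) -> count=0 queue=[] holders={T2,T3,T5,T6}
Step 7: wait(T4) -> count=0 queue=[T4] holders={T2,T3,T5,T6}
Step 8: signal(T2) -> count=0 queue=[] holders={T3,T4,T5,T6}
Step 9: signal(T6) -> count=1 queue=[] holders={T3,T4,T5}
Step 10: wait(T1) -> count=0 queue=[] holders={T1,T3,T4,T5}
Step 11: signal(T5) -> count=1 queue=[] holders={T1,T3,T4}
Step 12: wait(T5) -> count=0 queue=[] holders={T1,T3,T4,T5}
Step 13: wait(T6) -> count=0 queue=[T6] holders={T1,T3,T4,T5}
Step 14: signal(T3) -> count=0 queue=[] holders={T1,T4,T5,T6}
Step 15: wait(T3) -> count=0 queue=[T3] holders={T1,T4,T5,T6}
Step 16: signal(T1) -> count=0 queue=[] holders={T3,T4,T5,T6}
Step 17: signal(T3) -> count=1 queue=[] holders={T4,T5,T6}
Final holders: {T4,T5,T6} -> 3 thread(s)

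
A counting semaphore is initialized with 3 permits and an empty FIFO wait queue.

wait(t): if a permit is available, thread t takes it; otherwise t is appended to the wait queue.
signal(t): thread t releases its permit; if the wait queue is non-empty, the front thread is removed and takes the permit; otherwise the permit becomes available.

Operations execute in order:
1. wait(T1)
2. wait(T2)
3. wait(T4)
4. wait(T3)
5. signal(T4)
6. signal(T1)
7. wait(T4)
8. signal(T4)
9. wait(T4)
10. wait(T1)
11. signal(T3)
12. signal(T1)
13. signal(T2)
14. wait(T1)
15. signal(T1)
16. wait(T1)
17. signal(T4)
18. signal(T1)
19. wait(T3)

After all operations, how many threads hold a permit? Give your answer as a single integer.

Answer: 1

Derivation:
Step 1: wait(T1) -> count=2 queue=[] holders={T1}
Step 2: wait(T2) -> count=1 queue=[] holders={T1,T2}
Step 3: wait(T4) -> count=0 queue=[] holders={T1,T2,T4}
Step 4: wait(T3) -> count=0 queue=[T3] holders={T1,T2,T4}
Step 5: signal(T4) -> count=0 queue=[] holders={T1,T2,T3}
Step 6: signal(T1) -> count=1 queue=[] holders={T2,T3}
Step 7: wait(T4) -> count=0 queue=[] holders={T2,T3,T4}
Step 8: signal(T4) -> count=1 queue=[] holders={T2,T3}
Step 9: wait(T4) -> count=0 queue=[] holders={T2,T3,T4}
Step 10: wait(T1) -> count=0 queue=[T1] holders={T2,T3,T4}
Step 11: signal(T3) -> count=0 queue=[] holders={T1,T2,T4}
Step 12: signal(T1) -> count=1 queue=[] holders={T2,T4}
Step 13: signal(T2) -> count=2 queue=[] holders={T4}
Step 14: wait(T1) -> count=1 queue=[] holders={T1,T4}
Step 15: signal(T1) -> count=2 queue=[] holders={T4}
Step 16: wait(T1) -> count=1 queue=[] holders={T1,T4}
Step 17: signal(T4) -> count=2 queue=[] holders={T1}
Step 18: signal(T1) -> count=3 queue=[] holders={none}
Step 19: wait(T3) -> count=2 queue=[] holders={T3}
Final holders: {T3} -> 1 thread(s)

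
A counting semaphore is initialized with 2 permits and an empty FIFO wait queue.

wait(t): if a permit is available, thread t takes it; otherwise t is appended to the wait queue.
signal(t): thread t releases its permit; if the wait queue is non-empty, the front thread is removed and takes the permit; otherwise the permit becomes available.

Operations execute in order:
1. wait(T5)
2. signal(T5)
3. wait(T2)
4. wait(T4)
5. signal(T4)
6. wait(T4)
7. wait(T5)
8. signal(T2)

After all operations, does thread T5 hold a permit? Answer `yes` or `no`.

Step 1: wait(T5) -> count=1 queue=[] holders={T5}
Step 2: signal(T5) -> count=2 queue=[] holders={none}
Step 3: wait(T2) -> count=1 queue=[] holders={T2}
Step 4: wait(T4) -> count=0 queue=[] holders={T2,T4}
Step 5: signal(T4) -> count=1 queue=[] holders={T2}
Step 6: wait(T4) -> count=0 queue=[] holders={T2,T4}
Step 7: wait(T5) -> count=0 queue=[T5] holders={T2,T4}
Step 8: signal(T2) -> count=0 queue=[] holders={T4,T5}
Final holders: {T4,T5} -> T5 in holders

Answer: yes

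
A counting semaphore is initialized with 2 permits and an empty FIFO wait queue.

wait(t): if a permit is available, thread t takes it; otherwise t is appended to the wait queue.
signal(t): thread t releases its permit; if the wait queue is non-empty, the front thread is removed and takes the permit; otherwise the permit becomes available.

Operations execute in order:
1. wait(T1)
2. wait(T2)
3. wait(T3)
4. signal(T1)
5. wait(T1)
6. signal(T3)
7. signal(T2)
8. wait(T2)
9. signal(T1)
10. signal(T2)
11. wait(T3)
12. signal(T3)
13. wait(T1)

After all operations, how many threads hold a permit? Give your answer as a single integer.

Step 1: wait(T1) -> count=1 queue=[] holders={T1}
Step 2: wait(T2) -> count=0 queue=[] holders={T1,T2}
Step 3: wait(T3) -> count=0 queue=[T3] holders={T1,T2}
Step 4: signal(T1) -> count=0 queue=[] holders={T2,T3}
Step 5: wait(T1) -> count=0 queue=[T1] holders={T2,T3}
Step 6: signal(T3) -> count=0 queue=[] holders={T1,T2}
Step 7: signal(T2) -> count=1 queue=[] holders={T1}
Step 8: wait(T2) -> count=0 queue=[] holders={T1,T2}
Step 9: signal(T1) -> count=1 queue=[] holders={T2}
Step 10: signal(T2) -> count=2 queue=[] holders={none}
Step 11: wait(T3) -> count=1 queue=[] holders={T3}
Step 12: signal(T3) -> count=2 queue=[] holders={none}
Step 13: wait(T1) -> count=1 queue=[] holders={T1}
Final holders: {T1} -> 1 thread(s)

Answer: 1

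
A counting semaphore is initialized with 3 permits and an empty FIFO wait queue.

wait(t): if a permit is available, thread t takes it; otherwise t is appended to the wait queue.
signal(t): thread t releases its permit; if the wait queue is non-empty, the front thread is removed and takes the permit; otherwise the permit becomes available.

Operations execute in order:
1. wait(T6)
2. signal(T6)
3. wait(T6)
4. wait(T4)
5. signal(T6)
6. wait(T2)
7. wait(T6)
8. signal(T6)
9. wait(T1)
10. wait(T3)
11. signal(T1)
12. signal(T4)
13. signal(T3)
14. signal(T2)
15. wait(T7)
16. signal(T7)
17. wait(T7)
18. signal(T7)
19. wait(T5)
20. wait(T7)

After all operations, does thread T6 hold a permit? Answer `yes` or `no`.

Answer: no

Derivation:
Step 1: wait(T6) -> count=2 queue=[] holders={T6}
Step 2: signal(T6) -> count=3 queue=[] holders={none}
Step 3: wait(T6) -> count=2 queue=[] holders={T6}
Step 4: wait(T4) -> count=1 queue=[] holders={T4,T6}
Step 5: signal(T6) -> count=2 queue=[] holders={T4}
Step 6: wait(T2) -> count=1 queue=[] holders={T2,T4}
Step 7: wait(T6) -> count=0 queue=[] holders={T2,T4,T6}
Step 8: signal(T6) -> count=1 queue=[] holders={T2,T4}
Step 9: wait(T1) -> count=0 queue=[] holders={T1,T2,T4}
Step 10: wait(T3) -> count=0 queue=[T3] holders={T1,T2,T4}
Step 11: signal(T1) -> count=0 queue=[] holders={T2,T3,T4}
Step 12: signal(T4) -> count=1 queue=[] holders={T2,T3}
Step 13: signal(T3) -> count=2 queue=[] holders={T2}
Step 14: signal(T2) -> count=3 queue=[] holders={none}
Step 15: wait(T7) -> count=2 queue=[] holders={T7}
Step 16: signal(T7) -> count=3 queue=[] holders={none}
Step 17: wait(T7) -> count=2 queue=[] holders={T7}
Step 18: signal(T7) -> count=3 queue=[] holders={none}
Step 19: wait(T5) -> count=2 queue=[] holders={T5}
Step 20: wait(T7) -> count=1 queue=[] holders={T5,T7}
Final holders: {T5,T7} -> T6 not in holders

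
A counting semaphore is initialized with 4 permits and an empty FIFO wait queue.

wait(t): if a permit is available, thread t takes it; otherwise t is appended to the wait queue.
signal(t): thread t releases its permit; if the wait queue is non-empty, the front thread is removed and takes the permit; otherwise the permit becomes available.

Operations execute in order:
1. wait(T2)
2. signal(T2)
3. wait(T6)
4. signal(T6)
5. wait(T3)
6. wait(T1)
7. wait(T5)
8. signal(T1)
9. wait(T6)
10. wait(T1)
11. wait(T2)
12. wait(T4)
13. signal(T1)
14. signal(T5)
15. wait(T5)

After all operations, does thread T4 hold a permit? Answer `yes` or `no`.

Answer: yes

Derivation:
Step 1: wait(T2) -> count=3 queue=[] holders={T2}
Step 2: signal(T2) -> count=4 queue=[] holders={none}
Step 3: wait(T6) -> count=3 queue=[] holders={T6}
Step 4: signal(T6) -> count=4 queue=[] holders={none}
Step 5: wait(T3) -> count=3 queue=[] holders={T3}
Step 6: wait(T1) -> count=2 queue=[] holders={T1,T3}
Step 7: wait(T5) -> count=1 queue=[] holders={T1,T3,T5}
Step 8: signal(T1) -> count=2 queue=[] holders={T3,T5}
Step 9: wait(T6) -> count=1 queue=[] holders={T3,T5,T6}
Step 10: wait(T1) -> count=0 queue=[] holders={T1,T3,T5,T6}
Step 11: wait(T2) -> count=0 queue=[T2] holders={T1,T3,T5,T6}
Step 12: wait(T4) -> count=0 queue=[T2,T4] holders={T1,T3,T5,T6}
Step 13: signal(T1) -> count=0 queue=[T4] holders={T2,T3,T5,T6}
Step 14: signal(T5) -> count=0 queue=[] holders={T2,T3,T4,T6}
Step 15: wait(T5) -> count=0 queue=[T5] holders={T2,T3,T4,T6}
Final holders: {T2,T3,T4,T6} -> T4 in holders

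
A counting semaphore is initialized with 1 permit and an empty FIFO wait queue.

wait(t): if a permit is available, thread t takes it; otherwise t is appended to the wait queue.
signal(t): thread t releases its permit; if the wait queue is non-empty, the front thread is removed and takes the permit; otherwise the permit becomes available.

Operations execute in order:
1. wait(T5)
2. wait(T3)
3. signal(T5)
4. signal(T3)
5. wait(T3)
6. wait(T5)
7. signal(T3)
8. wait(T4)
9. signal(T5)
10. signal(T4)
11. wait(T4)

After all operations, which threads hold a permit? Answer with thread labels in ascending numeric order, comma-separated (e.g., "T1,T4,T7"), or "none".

Answer: T4

Derivation:
Step 1: wait(T5) -> count=0 queue=[] holders={T5}
Step 2: wait(T3) -> count=0 queue=[T3] holders={T5}
Step 3: signal(T5) -> count=0 queue=[] holders={T3}
Step 4: signal(T3) -> count=1 queue=[] holders={none}
Step 5: wait(T3) -> count=0 queue=[] holders={T3}
Step 6: wait(T5) -> count=0 queue=[T5] holders={T3}
Step 7: signal(T3) -> count=0 queue=[] holders={T5}
Step 8: wait(T4) -> count=0 queue=[T4] holders={T5}
Step 9: signal(T5) -> count=0 queue=[] holders={T4}
Step 10: signal(T4) -> count=1 queue=[] holders={none}
Step 11: wait(T4) -> count=0 queue=[] holders={T4}
Final holders: T4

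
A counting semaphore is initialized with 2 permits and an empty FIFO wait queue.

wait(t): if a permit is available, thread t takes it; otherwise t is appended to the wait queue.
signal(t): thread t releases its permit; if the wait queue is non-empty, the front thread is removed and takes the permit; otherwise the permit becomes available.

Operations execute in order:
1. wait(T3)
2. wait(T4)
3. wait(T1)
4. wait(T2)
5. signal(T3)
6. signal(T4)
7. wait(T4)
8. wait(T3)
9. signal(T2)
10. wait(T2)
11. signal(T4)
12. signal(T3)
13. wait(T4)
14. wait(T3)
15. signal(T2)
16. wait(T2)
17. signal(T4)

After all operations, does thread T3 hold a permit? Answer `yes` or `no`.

Step 1: wait(T3) -> count=1 queue=[] holders={T3}
Step 2: wait(T4) -> count=0 queue=[] holders={T3,T4}
Step 3: wait(T1) -> count=0 queue=[T1] holders={T3,T4}
Step 4: wait(T2) -> count=0 queue=[T1,T2] holders={T3,T4}
Step 5: signal(T3) -> count=0 queue=[T2] holders={T1,T4}
Step 6: signal(T4) -> count=0 queue=[] holders={T1,T2}
Step 7: wait(T4) -> count=0 queue=[T4] holders={T1,T2}
Step 8: wait(T3) -> count=0 queue=[T4,T3] holders={T1,T2}
Step 9: signal(T2) -> count=0 queue=[T3] holders={T1,T4}
Step 10: wait(T2) -> count=0 queue=[T3,T2] holders={T1,T4}
Step 11: signal(T4) -> count=0 queue=[T2] holders={T1,T3}
Step 12: signal(T3) -> count=0 queue=[] holders={T1,T2}
Step 13: wait(T4) -> count=0 queue=[T4] holders={T1,T2}
Step 14: wait(T3) -> count=0 queue=[T4,T3] holders={T1,T2}
Step 15: signal(T2) -> count=0 queue=[T3] holders={T1,T4}
Step 16: wait(T2) -> count=0 queue=[T3,T2] holders={T1,T4}
Step 17: signal(T4) -> count=0 queue=[T2] holders={T1,T3}
Final holders: {T1,T3} -> T3 in holders

Answer: yes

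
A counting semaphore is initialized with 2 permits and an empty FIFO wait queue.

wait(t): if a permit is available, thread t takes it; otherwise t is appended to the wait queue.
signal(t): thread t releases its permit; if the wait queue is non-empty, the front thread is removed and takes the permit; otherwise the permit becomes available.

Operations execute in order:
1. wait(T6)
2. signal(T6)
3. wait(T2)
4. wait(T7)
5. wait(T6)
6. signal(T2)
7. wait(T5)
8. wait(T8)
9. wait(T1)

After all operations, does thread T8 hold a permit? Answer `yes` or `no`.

Answer: no

Derivation:
Step 1: wait(T6) -> count=1 queue=[] holders={T6}
Step 2: signal(T6) -> count=2 queue=[] holders={none}
Step 3: wait(T2) -> count=1 queue=[] holders={T2}
Step 4: wait(T7) -> count=0 queue=[] holders={T2,T7}
Step 5: wait(T6) -> count=0 queue=[T6] holders={T2,T7}
Step 6: signal(T2) -> count=0 queue=[] holders={T6,T7}
Step 7: wait(T5) -> count=0 queue=[T5] holders={T6,T7}
Step 8: wait(T8) -> count=0 queue=[T5,T8] holders={T6,T7}
Step 9: wait(T1) -> count=0 queue=[T5,T8,T1] holders={T6,T7}
Final holders: {T6,T7} -> T8 not in holders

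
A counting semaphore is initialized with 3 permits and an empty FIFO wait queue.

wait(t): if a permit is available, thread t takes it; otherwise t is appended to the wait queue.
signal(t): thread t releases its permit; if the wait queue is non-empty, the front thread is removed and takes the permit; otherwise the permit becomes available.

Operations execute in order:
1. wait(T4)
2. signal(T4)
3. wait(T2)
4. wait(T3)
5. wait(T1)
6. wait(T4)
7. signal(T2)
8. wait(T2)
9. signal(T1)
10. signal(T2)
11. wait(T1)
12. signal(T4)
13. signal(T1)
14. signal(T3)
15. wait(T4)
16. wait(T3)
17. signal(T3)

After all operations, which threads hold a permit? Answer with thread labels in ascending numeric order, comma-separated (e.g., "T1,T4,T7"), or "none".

Step 1: wait(T4) -> count=2 queue=[] holders={T4}
Step 2: signal(T4) -> count=3 queue=[] holders={none}
Step 3: wait(T2) -> count=2 queue=[] holders={T2}
Step 4: wait(T3) -> count=1 queue=[] holders={T2,T3}
Step 5: wait(T1) -> count=0 queue=[] holders={T1,T2,T3}
Step 6: wait(T4) -> count=0 queue=[T4] holders={T1,T2,T3}
Step 7: signal(T2) -> count=0 queue=[] holders={T1,T3,T4}
Step 8: wait(T2) -> count=0 queue=[T2] holders={T1,T3,T4}
Step 9: signal(T1) -> count=0 queue=[] holders={T2,T3,T4}
Step 10: signal(T2) -> count=1 queue=[] holders={T3,T4}
Step 11: wait(T1) -> count=0 queue=[] holders={T1,T3,T4}
Step 12: signal(T4) -> count=1 queue=[] holders={T1,T3}
Step 13: signal(T1) -> count=2 queue=[] holders={T3}
Step 14: signal(T3) -> count=3 queue=[] holders={none}
Step 15: wait(T4) -> count=2 queue=[] holders={T4}
Step 16: wait(T3) -> count=1 queue=[] holders={T3,T4}
Step 17: signal(T3) -> count=2 queue=[] holders={T4}
Final holders: T4

Answer: T4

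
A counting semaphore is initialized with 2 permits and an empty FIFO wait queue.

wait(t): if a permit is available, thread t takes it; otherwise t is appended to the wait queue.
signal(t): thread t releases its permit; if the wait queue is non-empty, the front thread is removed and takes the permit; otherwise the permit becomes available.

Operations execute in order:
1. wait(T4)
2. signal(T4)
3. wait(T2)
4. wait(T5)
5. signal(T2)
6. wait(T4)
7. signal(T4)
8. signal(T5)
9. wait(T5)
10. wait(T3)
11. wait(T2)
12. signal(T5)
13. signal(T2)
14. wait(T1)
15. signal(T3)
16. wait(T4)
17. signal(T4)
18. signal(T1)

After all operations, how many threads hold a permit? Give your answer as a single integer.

Step 1: wait(T4) -> count=1 queue=[] holders={T4}
Step 2: signal(T4) -> count=2 queue=[] holders={none}
Step 3: wait(T2) -> count=1 queue=[] holders={T2}
Step 4: wait(T5) -> count=0 queue=[] holders={T2,T5}
Step 5: signal(T2) -> count=1 queue=[] holders={T5}
Step 6: wait(T4) -> count=0 queue=[] holders={T4,T5}
Step 7: signal(T4) -> count=1 queue=[] holders={T5}
Step 8: signal(T5) -> count=2 queue=[] holders={none}
Step 9: wait(T5) -> count=1 queue=[] holders={T5}
Step 10: wait(T3) -> count=0 queue=[] holders={T3,T5}
Step 11: wait(T2) -> count=0 queue=[T2] holders={T3,T5}
Step 12: signal(T5) -> count=0 queue=[] holders={T2,T3}
Step 13: signal(T2) -> count=1 queue=[] holders={T3}
Step 14: wait(T1) -> count=0 queue=[] holders={T1,T3}
Step 15: signal(T3) -> count=1 queue=[] holders={T1}
Step 16: wait(T4) -> count=0 queue=[] holders={T1,T4}
Step 17: signal(T4) -> count=1 queue=[] holders={T1}
Step 18: signal(T1) -> count=2 queue=[] holders={none}
Final holders: {none} -> 0 thread(s)

Answer: 0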